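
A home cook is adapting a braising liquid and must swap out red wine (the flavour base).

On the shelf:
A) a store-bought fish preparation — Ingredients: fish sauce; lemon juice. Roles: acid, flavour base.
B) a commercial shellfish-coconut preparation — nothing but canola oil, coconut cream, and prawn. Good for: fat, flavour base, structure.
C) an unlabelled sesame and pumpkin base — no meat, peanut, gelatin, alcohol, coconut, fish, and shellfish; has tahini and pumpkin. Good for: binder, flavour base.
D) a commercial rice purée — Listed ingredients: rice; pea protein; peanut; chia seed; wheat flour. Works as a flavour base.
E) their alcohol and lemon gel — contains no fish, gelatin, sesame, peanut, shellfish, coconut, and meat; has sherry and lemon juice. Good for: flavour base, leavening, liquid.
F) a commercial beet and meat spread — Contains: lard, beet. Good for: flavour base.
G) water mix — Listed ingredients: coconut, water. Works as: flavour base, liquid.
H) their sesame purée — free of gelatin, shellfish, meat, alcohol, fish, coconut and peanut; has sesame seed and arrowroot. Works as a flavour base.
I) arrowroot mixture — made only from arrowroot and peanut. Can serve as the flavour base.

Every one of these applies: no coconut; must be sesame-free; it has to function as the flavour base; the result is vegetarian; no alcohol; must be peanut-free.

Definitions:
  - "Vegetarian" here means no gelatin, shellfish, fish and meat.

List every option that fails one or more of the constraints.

A: has fish sauce, so not vegetarian — reject
B: has prawn, so not vegetarian; has coconut cream, so not coconut-free — no
C: has tahini, so not sesame-free — reject
D: has peanut, so not peanut-free — out
E: has sherry, so not alcohol-free — out
F: has lard, so not vegetarian — reject
G: has coconut, so not coconut-free — no
H: has sesame seed, so not sesame-free — reject
I: has peanut, so not peanut-free — reject

A, B, C, D, E, F, G, H, I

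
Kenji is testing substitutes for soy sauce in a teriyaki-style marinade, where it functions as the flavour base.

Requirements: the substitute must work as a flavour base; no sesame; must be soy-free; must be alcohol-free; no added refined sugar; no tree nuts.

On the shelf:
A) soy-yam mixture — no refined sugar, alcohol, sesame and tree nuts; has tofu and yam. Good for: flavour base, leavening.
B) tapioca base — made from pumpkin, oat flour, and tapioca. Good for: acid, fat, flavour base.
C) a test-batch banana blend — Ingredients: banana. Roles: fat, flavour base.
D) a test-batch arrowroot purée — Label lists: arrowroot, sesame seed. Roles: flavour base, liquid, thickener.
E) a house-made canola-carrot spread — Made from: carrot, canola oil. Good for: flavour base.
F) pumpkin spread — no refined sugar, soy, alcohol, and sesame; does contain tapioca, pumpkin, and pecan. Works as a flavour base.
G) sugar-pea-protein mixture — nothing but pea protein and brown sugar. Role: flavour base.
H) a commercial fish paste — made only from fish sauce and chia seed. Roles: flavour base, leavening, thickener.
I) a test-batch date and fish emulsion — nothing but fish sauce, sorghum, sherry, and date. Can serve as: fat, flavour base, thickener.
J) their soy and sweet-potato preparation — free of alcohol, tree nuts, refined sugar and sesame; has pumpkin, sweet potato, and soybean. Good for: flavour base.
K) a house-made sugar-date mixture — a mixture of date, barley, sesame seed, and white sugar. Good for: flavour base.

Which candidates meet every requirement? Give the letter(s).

B, C, E, H

A: has tofu, so not soy-free — out
B: only oat flour, tapioca, and pumpkin; none excluded — valid
C: nothing on the exclusion list — keep
D: has sesame seed, so not sesame-free — no
E: no soy, no refined sugar — valid
F: has pecan, so not tree-nut-free — reject
G: has brown sugar, so not no-added-sugar — no
H: works as a flavour base, no refined sugar, no soy — OK
I: has sherry, so not alcohol-free — reject
J: has soybean, so not soy-free — no
K: has sesame seed, so not sesame-free; has white sugar, so not no-added-sugar — out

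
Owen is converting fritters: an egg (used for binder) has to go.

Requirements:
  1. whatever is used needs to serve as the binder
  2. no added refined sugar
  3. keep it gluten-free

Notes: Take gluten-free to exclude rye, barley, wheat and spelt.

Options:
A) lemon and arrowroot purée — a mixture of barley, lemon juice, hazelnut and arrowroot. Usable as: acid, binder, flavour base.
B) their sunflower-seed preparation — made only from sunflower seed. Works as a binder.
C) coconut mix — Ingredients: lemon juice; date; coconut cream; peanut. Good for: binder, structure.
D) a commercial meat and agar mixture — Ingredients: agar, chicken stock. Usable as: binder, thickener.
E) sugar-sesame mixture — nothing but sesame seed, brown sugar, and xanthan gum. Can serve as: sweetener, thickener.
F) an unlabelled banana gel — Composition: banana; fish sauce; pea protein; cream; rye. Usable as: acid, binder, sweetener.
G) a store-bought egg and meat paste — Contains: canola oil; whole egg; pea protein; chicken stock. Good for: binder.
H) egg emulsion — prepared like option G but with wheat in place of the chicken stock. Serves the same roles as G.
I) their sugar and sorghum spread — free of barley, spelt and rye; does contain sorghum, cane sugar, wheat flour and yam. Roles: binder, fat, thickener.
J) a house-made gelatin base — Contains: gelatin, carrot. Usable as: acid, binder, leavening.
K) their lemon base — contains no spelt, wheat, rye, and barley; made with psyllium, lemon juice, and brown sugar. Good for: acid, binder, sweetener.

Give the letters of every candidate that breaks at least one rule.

A: has barley, so not gluten-free — out
B: nothing on the exclusion list — valid
C: works as a binder, gluten-free, no refined sugar — keep
D: only chicken stock and agar; none excluded — keep
E: not usable as a binder; has brown sugar, so not no-added-sugar — no
F: has rye, so not gluten-free — out
G: whole egg and chicken stock etc. — none of it excluded — OK
H: has wheat, so not gluten-free — no
I: has wheat flour, so not gluten-free; has cane sugar, so not no-added-sugar — no
J: every rule checks out — keep
K: has brown sugar, so not no-added-sugar — out

A, E, F, H, I, K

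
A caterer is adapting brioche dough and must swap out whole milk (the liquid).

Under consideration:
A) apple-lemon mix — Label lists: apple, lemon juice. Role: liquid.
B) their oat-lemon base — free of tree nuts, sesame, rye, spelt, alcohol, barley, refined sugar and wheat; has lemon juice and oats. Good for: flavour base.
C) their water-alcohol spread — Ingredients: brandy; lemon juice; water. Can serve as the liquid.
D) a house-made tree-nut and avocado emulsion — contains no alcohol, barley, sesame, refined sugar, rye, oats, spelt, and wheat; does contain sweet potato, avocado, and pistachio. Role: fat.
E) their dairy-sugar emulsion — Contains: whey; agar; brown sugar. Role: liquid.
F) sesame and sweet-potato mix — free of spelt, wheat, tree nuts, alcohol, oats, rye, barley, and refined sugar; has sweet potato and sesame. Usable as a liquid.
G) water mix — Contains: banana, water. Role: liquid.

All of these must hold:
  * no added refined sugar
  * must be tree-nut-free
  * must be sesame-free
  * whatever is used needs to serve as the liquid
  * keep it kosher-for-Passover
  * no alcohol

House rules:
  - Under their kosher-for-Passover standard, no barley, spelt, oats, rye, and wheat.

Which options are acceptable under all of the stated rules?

A: all constraints satisfied — OK
B: not usable as a liquid; has oats, so not kosher-for-Passover — out
C: has brandy, so not alcohol-free — reject
D: not usable as a liquid; has pistachio, so not tree-nut-free — no
E: has brown sugar, so not no-added-sugar — out
F: has sesame, so not sesame-free — reject
G: all constraints satisfied — OK

A, G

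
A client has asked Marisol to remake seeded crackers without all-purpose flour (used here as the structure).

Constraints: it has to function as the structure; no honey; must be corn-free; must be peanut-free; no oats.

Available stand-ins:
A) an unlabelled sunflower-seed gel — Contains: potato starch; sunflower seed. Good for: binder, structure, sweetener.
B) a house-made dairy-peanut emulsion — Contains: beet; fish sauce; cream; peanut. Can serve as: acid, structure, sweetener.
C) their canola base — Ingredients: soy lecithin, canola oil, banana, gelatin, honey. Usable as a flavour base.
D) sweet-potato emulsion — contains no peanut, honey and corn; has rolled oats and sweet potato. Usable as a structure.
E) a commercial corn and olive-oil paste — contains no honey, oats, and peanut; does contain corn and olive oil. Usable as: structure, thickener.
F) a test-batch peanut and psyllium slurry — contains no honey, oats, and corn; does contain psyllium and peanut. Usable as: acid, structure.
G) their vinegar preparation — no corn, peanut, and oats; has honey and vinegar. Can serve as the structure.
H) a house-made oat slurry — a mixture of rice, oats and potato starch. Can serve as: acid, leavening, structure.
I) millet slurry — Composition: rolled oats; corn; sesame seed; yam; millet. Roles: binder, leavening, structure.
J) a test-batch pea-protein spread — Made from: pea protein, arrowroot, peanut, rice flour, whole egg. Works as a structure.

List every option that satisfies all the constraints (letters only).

A: works as a structure, no oats, no peanut — keep
B: has peanut, so not peanut-free — reject
C: not usable as a structure; has honey, so not honey-free — no
D: has rolled oats, so not oat-free — no
E: has corn, so not corn-free — out
F: has peanut, so not peanut-free — no
G: has honey, so not honey-free — out
H: has oats, so not oat-free — reject
I: has rolled oats, so not oat-free; has corn, so not corn-free — no
J: has peanut, so not peanut-free — out

A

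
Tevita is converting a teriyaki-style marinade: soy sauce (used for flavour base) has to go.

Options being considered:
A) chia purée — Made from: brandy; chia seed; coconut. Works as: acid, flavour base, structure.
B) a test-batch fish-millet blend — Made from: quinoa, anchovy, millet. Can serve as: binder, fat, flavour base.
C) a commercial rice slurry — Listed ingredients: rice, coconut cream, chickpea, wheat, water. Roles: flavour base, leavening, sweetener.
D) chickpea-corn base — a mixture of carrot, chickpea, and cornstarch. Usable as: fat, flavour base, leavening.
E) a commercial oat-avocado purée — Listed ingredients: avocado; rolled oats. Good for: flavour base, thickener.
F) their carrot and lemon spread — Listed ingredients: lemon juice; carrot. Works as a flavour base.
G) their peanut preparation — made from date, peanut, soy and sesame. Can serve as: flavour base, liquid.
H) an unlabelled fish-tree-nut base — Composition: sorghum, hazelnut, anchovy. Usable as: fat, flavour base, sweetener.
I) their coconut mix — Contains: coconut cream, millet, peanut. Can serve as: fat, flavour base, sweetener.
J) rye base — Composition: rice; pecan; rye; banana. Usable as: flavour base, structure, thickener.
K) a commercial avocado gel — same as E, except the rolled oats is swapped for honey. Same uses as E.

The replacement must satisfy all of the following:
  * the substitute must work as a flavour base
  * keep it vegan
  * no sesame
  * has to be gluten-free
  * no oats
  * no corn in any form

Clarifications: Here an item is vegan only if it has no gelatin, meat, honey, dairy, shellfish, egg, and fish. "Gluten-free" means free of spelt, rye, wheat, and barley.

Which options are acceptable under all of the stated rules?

A, F, I

A: works as a flavour base, no sesame, vegan — keep
B: has anchovy, so not vegan — out
C: has wheat, so not gluten-free — no
D: has cornstarch, so not corn-free — no
E: has rolled oats, so not oat-free — reject
F: works as a flavour base, no corn, vegan — keep
G: has sesame, so not sesame-free — out
H: has anchovy, so not vegan — out
I: nothing on the exclusion list — valid
J: has rye, so not gluten-free — out
K: has honey, so not vegan — reject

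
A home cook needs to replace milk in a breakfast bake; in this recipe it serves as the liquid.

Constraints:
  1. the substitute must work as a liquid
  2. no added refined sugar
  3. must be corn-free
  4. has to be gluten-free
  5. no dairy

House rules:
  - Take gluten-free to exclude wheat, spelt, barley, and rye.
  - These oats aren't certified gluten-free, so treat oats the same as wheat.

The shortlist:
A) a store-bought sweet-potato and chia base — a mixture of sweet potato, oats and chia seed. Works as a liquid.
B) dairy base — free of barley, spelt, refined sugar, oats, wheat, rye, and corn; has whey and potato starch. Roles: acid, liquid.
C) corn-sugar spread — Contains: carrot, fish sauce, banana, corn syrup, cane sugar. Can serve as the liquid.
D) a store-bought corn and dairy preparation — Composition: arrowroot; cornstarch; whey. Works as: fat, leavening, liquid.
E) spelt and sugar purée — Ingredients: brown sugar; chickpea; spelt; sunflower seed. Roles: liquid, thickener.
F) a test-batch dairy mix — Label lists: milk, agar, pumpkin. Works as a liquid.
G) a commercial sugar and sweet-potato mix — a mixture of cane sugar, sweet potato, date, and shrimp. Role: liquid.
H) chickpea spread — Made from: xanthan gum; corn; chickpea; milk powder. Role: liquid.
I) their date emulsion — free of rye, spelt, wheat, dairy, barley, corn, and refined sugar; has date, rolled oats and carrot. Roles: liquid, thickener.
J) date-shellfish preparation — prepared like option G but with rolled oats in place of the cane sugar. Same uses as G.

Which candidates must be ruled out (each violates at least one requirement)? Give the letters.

A, B, C, D, E, F, G, H, I, J

A: has oats, so not gluten-free — reject
B: has whey, so not dairy-free — out
C: has cane sugar, so not no-added-sugar; has corn syrup, so not corn-free — out
D: has whey, so not dairy-free; has cornstarch, so not corn-free — reject
E: has spelt, so not gluten-free; has brown sugar, so not no-added-sugar — no
F: has milk, so not dairy-free — reject
G: has cane sugar, so not no-added-sugar — out
H: has milk powder, so not dairy-free; has corn, so not corn-free — out
I: has rolled oats, so not gluten-free — reject
J: has rolled oats, so not gluten-free — out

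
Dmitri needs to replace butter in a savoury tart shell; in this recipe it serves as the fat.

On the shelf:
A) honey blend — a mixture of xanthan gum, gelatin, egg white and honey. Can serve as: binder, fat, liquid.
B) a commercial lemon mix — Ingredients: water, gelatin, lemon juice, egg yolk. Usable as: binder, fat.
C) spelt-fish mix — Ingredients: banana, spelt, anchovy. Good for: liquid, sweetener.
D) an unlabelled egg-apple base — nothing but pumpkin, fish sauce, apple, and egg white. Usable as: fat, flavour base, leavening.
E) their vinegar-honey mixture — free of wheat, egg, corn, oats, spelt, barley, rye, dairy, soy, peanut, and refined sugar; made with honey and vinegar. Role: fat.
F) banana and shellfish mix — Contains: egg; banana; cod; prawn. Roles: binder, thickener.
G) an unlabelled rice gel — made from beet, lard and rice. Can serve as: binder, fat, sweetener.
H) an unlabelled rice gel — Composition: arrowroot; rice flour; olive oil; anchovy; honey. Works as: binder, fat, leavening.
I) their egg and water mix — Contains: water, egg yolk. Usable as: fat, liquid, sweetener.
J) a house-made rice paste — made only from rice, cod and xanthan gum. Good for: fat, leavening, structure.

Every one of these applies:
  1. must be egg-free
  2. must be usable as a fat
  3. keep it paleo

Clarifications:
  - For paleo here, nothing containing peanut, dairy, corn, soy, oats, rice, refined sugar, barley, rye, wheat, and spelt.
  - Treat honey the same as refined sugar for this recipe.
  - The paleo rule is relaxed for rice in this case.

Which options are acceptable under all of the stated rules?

G, J

A: has honey, so not paleo; has egg white, so not egg-free — out
B: has egg yolk, so not egg-free — reject
C: not usable as a fat; has spelt, so not paleo — out
D: has egg white, so not egg-free — out
E: has honey, so not paleo — no
F: not usable as a fat; has egg, so not egg-free — out
G: rice is permitted under the paleo carve-out; nothing else excluded — OK
H: has honey, so not paleo — reject
I: has egg yolk, so not egg-free — no
J: rice is permitted under the paleo carve-out; nothing else excluded — valid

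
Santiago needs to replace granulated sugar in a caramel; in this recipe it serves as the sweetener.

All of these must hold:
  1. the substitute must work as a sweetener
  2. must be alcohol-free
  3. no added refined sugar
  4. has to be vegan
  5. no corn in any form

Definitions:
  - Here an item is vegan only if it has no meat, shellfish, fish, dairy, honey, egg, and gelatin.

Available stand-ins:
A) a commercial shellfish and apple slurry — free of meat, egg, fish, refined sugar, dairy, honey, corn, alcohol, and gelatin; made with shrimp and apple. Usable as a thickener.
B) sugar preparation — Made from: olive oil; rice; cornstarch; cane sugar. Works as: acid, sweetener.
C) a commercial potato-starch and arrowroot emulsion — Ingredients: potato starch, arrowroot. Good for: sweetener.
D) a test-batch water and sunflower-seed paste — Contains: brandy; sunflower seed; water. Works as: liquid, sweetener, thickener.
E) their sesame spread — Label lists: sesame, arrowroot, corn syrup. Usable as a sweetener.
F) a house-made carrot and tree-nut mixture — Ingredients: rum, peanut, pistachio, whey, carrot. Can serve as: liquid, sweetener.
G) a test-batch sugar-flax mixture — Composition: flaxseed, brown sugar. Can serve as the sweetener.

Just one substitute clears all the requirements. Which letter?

A: not usable as a sweetener; has shrimp, so not vegan — no
B: has cane sugar, so not no-added-sugar; has cornstarch, so not corn-free — out
C: no refined sugar, no alcohol — OK
D: has brandy, so not alcohol-free — out
E: has corn syrup, so not corn-free — no
F: has whey, so not vegan; has rum, so not alcohol-free — no
G: has brown sugar, so not no-added-sugar — out

C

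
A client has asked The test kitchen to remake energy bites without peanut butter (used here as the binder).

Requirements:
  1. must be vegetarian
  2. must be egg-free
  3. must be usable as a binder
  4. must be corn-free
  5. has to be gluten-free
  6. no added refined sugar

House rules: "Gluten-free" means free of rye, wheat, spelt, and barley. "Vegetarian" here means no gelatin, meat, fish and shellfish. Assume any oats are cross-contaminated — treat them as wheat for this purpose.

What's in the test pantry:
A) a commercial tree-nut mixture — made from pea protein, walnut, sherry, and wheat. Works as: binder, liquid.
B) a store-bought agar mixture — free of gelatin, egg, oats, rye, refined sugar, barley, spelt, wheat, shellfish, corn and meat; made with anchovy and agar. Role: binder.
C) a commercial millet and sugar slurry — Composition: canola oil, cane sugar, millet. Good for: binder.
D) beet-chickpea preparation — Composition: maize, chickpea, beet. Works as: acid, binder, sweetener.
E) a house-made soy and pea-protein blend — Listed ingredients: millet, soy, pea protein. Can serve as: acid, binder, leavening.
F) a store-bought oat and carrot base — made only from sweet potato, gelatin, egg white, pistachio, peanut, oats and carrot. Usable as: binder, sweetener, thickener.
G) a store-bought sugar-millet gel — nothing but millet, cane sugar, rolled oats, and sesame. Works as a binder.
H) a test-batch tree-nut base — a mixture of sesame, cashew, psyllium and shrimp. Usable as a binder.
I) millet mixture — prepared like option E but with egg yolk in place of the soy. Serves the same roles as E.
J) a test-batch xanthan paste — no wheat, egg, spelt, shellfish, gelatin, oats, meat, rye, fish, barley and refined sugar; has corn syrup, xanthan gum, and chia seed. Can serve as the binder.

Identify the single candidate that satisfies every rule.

E

A: has wheat, so not gluten-free — reject
B: has anchovy, so not vegetarian — no
C: has cane sugar, so not no-added-sugar — reject
D: has maize, so not corn-free — reject
E: nothing on the exclusion list — valid
F: has oats, so not gluten-free; has gelatin, so not vegetarian (and 1 more) — out
G: has rolled oats, so not gluten-free; has cane sugar, so not no-added-sugar — no
H: has shrimp, so not vegetarian — reject
I: has egg yolk, so not egg-free — no
J: has corn syrup, so not corn-free — reject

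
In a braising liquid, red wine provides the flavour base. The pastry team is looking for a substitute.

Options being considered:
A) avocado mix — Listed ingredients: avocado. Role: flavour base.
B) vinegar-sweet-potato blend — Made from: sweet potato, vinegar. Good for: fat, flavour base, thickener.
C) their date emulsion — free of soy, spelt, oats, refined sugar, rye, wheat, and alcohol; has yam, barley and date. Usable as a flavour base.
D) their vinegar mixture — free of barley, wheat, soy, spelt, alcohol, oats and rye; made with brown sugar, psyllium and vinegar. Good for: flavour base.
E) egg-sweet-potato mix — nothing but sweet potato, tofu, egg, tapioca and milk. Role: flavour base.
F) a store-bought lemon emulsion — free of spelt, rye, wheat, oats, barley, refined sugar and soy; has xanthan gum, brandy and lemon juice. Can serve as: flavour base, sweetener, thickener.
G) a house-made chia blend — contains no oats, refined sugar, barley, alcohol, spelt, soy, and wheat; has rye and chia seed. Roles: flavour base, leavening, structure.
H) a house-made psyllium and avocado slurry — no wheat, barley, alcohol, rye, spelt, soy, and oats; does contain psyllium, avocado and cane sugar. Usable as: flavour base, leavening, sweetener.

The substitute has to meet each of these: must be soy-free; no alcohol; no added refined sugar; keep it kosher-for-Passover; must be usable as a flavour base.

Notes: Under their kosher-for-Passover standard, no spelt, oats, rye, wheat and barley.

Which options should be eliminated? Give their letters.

A: nothing on the exclusion list — OK
B: only sweet potato and vinegar; none excluded — OK
C: has barley, so not kosher-for-Passover — out
D: has brown sugar, so not no-added-sugar — reject
E: has tofu, so not soy-free — reject
F: has brandy, so not alcohol-free — reject
G: has rye, so not kosher-for-Passover — out
H: has cane sugar, so not no-added-sugar — out

C, D, E, F, G, H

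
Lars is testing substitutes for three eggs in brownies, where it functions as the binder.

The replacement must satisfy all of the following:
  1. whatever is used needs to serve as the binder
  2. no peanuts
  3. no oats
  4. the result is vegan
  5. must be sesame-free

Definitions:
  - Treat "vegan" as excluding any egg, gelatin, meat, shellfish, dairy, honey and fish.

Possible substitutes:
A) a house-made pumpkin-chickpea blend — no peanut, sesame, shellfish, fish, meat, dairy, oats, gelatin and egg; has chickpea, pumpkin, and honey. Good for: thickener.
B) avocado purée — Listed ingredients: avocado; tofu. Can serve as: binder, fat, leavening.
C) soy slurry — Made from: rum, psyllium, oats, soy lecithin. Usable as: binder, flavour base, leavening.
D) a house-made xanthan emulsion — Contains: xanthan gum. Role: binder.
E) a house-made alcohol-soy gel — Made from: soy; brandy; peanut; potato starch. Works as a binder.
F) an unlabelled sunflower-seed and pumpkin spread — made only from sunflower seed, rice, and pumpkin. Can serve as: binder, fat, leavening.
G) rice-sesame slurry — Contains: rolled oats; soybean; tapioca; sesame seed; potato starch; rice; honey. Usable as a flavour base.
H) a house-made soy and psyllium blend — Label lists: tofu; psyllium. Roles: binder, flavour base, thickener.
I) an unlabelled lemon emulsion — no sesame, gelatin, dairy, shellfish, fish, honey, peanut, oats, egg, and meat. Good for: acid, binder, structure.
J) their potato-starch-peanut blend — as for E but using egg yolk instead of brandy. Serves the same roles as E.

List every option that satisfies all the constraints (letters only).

B, D, F, H, I

A: not usable as a binder; has honey, so not vegan — out
B: only tofu and avocado; none excluded — keep
C: has oats, so not oat-free — reject
D: works as a binder, no oats, no peanut — keep
E: has peanut, so not peanut-free — out
F: only rice, sunflower seed and pumpkin; none excluded — OK
G: not usable as a binder; has honey, so not vegan (and 2 more) — out
H: all constraints satisfied — OK
I: all constraints satisfied — keep
J: has egg yolk, so not vegan; has peanut, so not peanut-free — reject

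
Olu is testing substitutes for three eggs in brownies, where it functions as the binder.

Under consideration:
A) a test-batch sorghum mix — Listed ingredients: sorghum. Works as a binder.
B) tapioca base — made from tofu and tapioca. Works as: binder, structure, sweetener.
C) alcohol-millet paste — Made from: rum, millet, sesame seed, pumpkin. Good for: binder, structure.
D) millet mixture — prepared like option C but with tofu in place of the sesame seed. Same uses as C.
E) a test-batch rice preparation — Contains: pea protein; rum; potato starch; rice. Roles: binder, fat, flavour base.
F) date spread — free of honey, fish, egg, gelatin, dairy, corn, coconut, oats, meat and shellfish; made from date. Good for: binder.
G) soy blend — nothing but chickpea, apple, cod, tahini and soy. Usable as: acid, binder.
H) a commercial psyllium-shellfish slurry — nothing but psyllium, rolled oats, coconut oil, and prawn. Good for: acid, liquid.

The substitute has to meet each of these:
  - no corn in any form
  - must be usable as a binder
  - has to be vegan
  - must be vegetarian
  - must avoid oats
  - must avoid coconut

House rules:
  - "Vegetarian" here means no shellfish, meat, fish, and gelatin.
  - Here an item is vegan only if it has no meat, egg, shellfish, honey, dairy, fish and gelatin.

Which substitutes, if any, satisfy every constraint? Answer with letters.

A, B, C, D, E, F

A: only sorghum; none excluded — keep
B: all constraints satisfied — OK
C: all constraints satisfied — keep
D: nothing on the exclusion list — valid
E: every rule checks out — valid
F: vegetarian, no oats — keep
G: has cod, so not vegetarian; has cod, so not vegan — reject
H: not usable as a binder; has prawn, so not vegetarian (and 3 more) — out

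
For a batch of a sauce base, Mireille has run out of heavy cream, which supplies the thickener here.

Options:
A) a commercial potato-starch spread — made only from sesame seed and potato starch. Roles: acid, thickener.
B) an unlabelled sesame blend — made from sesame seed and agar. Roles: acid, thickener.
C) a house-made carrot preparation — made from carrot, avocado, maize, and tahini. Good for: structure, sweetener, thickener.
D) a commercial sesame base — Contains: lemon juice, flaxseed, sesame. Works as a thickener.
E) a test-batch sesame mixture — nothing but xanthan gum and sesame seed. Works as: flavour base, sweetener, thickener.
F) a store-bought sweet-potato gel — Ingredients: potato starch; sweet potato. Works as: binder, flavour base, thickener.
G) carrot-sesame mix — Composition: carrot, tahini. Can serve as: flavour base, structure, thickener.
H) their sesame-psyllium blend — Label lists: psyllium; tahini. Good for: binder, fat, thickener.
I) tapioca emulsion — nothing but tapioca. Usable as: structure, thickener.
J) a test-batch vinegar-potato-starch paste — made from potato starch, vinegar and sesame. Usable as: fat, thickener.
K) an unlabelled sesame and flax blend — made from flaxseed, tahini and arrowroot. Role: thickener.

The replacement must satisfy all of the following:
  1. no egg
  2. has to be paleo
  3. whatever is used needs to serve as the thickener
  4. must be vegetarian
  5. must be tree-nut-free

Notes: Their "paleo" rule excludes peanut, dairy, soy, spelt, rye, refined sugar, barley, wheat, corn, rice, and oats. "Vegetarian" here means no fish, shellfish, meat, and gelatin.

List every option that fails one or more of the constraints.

A: vegetarian, no egg — OK
B: only sesame seed and agar; none excluded — keep
C: has maize, so not paleo — no
D: only sesame, flaxseed, and lemon juice; none excluded — valid
E: every rule checks out — valid
F: nothing on the exclusion list — keep
G: nothing on the exclusion list — OK
H: paleo, no tree nuts — valid
I: no egg, no tree nuts — valid
J: only sesame, vinegar, and potato starch; none excluded — valid
K: only tahini, arrowroot, and flaxseed; none excluded — keep

C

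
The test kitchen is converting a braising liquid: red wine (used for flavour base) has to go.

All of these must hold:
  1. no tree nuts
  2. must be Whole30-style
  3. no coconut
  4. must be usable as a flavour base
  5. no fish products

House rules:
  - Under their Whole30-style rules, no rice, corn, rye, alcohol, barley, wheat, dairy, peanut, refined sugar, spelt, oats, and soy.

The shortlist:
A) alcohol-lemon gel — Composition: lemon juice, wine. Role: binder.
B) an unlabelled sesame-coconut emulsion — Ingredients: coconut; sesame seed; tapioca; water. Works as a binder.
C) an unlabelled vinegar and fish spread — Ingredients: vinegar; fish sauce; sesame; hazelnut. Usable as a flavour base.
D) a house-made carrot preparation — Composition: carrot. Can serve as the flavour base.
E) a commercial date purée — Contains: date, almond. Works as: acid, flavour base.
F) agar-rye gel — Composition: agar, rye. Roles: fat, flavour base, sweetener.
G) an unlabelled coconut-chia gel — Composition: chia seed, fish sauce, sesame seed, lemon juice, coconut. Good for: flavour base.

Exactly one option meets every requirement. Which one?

A: not usable as a flavour base; has wine, so not Whole30-style — no
B: not usable as a flavour base; has coconut, so not coconut-free — out
C: has fish sauce, so not fish-free; has hazelnut, so not tree-nut-free — out
D: nothing on the exclusion list — valid
E: has almond, so not tree-nut-free — reject
F: has rye, so not Whole30-style — out
G: has coconut, so not coconut-free; has fish sauce, so not fish-free — reject

D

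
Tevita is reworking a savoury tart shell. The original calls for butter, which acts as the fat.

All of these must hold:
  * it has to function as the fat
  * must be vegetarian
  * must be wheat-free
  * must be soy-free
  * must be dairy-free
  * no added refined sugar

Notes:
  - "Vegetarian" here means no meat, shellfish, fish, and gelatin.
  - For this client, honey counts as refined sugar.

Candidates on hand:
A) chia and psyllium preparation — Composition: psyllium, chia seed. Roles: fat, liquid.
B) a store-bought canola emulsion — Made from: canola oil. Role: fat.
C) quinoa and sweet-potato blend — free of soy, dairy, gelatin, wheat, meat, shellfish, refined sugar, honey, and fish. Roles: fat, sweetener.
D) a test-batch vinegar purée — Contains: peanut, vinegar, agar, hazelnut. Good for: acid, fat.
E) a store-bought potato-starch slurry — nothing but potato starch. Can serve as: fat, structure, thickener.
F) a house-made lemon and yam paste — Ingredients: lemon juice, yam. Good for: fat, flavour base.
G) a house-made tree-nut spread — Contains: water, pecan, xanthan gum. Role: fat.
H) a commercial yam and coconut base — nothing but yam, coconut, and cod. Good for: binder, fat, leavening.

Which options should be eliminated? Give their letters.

A: nothing on the exclusion list — valid
B: all constraints satisfied — valid
C: nothing on the exclusion list — keep
D: works as a fat, vegetarian, no-added-sugar — valid
E: every rule checks out — valid
F: nothing on the exclusion list — valid
G: nothing on the exclusion list — keep
H: has cod, so not vegetarian — out

H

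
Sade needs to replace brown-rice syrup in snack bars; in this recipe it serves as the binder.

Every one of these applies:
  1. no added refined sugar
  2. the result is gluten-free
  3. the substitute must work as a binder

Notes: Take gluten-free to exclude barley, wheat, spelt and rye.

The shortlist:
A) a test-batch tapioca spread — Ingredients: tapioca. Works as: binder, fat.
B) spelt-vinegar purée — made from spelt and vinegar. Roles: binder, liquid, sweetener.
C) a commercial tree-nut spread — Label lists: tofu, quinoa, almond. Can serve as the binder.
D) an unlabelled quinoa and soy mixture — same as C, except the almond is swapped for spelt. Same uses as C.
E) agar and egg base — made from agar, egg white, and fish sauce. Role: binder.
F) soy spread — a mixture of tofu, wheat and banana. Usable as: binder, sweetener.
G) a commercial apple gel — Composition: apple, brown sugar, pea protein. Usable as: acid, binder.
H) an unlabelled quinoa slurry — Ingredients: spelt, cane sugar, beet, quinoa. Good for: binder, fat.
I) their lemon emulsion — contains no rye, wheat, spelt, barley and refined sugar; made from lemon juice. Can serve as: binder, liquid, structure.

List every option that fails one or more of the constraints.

B, D, F, G, H

A: only tapioca; none excluded — valid
B: has spelt, so not gluten-free — reject
C: no refined sugar, gluten-free — OK
D: has spelt, so not gluten-free — no
E: only egg white, fish sauce, and agar; none excluded — valid
F: has wheat, so not gluten-free — out
G: has brown sugar, so not no-added-sugar — no
H: has spelt, so not gluten-free; has cane sugar, so not no-added-sugar — no
I: nothing on the exclusion list — valid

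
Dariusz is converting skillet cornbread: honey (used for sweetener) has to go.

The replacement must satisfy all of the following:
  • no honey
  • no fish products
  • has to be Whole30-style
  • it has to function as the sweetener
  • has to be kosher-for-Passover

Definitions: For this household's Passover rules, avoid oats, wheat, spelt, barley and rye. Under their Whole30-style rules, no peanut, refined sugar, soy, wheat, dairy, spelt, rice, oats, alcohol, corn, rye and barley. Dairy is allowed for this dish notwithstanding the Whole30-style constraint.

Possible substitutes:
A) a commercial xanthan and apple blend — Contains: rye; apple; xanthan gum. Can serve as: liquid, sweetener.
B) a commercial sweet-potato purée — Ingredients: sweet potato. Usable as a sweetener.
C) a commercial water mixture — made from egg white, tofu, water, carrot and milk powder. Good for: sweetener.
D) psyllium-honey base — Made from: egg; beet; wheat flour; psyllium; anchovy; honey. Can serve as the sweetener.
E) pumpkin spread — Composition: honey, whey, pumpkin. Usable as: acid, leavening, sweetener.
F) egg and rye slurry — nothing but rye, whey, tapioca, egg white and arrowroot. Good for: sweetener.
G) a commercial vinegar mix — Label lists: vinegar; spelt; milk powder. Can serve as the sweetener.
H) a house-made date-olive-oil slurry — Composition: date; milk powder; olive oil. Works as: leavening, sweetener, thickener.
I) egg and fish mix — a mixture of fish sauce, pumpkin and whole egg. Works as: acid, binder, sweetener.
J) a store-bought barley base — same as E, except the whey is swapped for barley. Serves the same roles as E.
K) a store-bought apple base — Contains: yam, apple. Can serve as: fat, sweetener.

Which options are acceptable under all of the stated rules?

A: has rye, so not kosher-for-Passover; has rye, so not Whole30-style — no
B: kosher-for-Passover, no fish — OK
C: has tofu, so not Whole30-style — out
D: has wheat flour, so not kosher-for-Passover; has wheat flour, so not Whole30-style (and 2 more) — out
E: has honey, so not honey-free — reject
F: has rye, so not kosher-for-Passover; has rye, so not Whole30-style — out
G: has spelt, so not kosher-for-Passover; has spelt, so not Whole30-style — reject
H: dairy is permitted under the Whole30-style carve-out; nothing else excluded — valid
I: has fish sauce, so not fish-free — reject
J: has barley, so not kosher-for-Passover; has barley, so not Whole30-style (and 1 more) — out
K: no honey, Whole30-style — OK

B, H, K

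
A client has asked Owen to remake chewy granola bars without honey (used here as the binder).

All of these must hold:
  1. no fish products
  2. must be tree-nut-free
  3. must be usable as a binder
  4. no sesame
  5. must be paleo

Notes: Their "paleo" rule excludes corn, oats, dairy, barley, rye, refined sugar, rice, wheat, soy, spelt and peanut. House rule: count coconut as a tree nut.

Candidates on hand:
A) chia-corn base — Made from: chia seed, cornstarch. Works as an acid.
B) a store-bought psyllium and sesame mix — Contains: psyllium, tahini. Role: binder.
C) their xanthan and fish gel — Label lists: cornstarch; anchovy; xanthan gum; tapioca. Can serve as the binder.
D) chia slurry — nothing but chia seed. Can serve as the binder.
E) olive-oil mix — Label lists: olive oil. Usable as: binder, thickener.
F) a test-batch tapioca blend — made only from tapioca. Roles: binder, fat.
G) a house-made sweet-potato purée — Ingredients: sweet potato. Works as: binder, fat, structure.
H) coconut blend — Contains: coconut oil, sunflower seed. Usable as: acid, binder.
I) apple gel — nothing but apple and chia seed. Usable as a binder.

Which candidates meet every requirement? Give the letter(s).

D, E, F, G, I

A: not usable as a binder; has cornstarch, so not paleo — no
B: has tahini, so not sesame-free — no
C: has cornstarch, so not paleo; has anchovy, so not fish-free — no
D: every rule checks out — OK
E: only olive oil; none excluded — valid
F: works as a binder, no sesame, paleo — keep
G: all constraints satisfied — valid
H: has coconut oil, so not tree-nut-free — out
I: every rule checks out — valid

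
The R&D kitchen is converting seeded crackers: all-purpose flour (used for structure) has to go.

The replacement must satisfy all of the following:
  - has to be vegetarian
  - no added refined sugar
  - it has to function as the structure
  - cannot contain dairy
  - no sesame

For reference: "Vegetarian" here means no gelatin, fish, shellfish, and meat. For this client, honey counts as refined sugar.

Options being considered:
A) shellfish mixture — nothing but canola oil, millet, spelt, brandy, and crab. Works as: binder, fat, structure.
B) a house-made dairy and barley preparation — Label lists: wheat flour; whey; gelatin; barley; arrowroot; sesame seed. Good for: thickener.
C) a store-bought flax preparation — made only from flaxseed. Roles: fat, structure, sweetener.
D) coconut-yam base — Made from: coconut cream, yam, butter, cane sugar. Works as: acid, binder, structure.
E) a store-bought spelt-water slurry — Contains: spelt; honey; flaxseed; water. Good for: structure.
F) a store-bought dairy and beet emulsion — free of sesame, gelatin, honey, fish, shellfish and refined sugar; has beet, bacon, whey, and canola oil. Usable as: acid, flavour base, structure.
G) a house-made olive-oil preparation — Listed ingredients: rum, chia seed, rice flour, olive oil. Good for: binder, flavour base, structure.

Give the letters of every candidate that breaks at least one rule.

A, B, D, E, F

A: has crab, so not vegetarian — reject
B: not usable as a structure; has gelatin, so not vegetarian (and 2 more) — out
C: nothing on the exclusion list — valid
D: has butter, so not dairy-free; has cane sugar, so not no-added-sugar — no
E: has honey, so not no-added-sugar — out
F: has bacon, so not vegetarian; has whey, so not dairy-free — out
G: every rule checks out — valid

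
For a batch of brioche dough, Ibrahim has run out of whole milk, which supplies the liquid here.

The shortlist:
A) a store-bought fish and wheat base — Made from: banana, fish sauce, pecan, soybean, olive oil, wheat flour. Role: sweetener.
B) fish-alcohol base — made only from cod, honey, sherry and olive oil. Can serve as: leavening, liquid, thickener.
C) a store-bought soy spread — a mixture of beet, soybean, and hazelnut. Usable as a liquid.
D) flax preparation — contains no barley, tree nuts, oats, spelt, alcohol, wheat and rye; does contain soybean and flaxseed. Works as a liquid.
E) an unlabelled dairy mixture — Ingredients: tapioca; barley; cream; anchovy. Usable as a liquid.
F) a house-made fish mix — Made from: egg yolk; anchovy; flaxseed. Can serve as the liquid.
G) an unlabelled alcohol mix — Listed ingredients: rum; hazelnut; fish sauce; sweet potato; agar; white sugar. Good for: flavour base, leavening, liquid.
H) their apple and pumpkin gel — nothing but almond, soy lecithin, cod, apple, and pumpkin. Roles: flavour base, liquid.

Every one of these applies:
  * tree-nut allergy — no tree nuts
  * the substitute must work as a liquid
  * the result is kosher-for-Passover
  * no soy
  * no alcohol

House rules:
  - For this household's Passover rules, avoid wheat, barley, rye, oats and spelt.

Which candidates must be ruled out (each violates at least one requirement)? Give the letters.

A, B, C, D, E, G, H

A: not usable as a liquid; has wheat flour, so not kosher-for-Passover (and 2 more) — reject
B: has sherry, so not alcohol-free — no
C: has hazelnut, so not tree-nut-free; has soybean, so not soy-free — no
D: has soybean, so not soy-free — out
E: has barley, so not kosher-for-Passover — out
F: only egg yolk, anchovy and flaxseed; none excluded — valid
G: has rum, so not alcohol-free; has hazelnut, so not tree-nut-free — reject
H: has almond, so not tree-nut-free; has soy lecithin, so not soy-free — no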